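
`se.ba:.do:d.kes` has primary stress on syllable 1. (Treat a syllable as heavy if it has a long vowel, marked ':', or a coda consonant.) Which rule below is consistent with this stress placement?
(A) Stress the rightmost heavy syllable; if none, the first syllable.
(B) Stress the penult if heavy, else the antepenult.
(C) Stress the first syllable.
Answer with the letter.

C

Rule A → syllable 4 (observed: 1).
Rule B → syllable 3 (observed: 1).
Rule C → syllable 1 ✓.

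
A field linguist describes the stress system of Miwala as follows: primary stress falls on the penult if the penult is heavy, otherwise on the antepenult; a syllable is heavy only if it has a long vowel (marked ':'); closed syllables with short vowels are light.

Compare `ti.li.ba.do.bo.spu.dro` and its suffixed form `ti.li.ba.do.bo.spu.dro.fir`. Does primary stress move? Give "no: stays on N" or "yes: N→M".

yes: 5→6

Base `ti.li.ba.do.bo.spu.dro` (7 syllables):
  Weights: 5 bo L, 6 spu L, 7 dro L.
  The penult (syllable 6, spu) is light, so stress falls on the antepenult (syllable 5, bo).
  → primary stress on syllable 5.
Suffixed `ti.li.ba.do.bo.spu.dro.fir` (8 syllables):
  Weights: 6 spu L, 7 dro L, 8 fir L.
  The penult (syllable 7, dro) is light, so stress falls on the antepenult (syllable 6, spu).
  → primary stress on syllable 6.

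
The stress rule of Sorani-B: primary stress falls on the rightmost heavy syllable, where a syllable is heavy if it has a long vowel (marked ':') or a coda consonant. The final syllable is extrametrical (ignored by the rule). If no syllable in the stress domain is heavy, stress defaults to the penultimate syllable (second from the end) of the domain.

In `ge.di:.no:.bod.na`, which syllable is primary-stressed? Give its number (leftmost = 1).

4

The final syllable (5, na) is extrametrical; the stress domain is syllables 1–4.
Weights: 1 ge L, 2 di: H, 3 no: H, 4 bod H.
Heavy syllables in the domain: 2, 3, 4. The rightmost is syllable 4 (bod).
Primary stress: syllable 4 → ge.di:.no:.ˈbod.na.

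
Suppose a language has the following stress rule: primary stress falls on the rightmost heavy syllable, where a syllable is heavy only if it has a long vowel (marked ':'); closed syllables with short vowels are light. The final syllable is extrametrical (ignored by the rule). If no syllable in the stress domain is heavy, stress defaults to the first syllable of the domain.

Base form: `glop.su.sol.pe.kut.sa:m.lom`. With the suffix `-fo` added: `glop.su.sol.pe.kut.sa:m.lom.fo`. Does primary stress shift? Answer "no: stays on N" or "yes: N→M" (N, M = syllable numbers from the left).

no: stays on 6

Base `glop.su.sol.pe.kut.sa:m.lom` (7 syllables):
  The final syllable (7, lom) is extrametrical; the stress domain is syllables 1–6.
  Weights: 1 glop L, 2 su L, 3 sol L, 4 pe L, 5 kut L, 6 sa:m H.
  Heavy syllables in the domain: 6. The rightmost is syllable 6 (sa:m).
  → primary stress on syllable 6.
Suffixed `glop.su.sol.pe.kut.sa:m.lom.fo` (8 syllables):
  The final syllable (8, fo) is extrametrical; the stress domain is syllables 1–7.
  Weights: 1 glop L, 2 su L, 3 sol L, 4 pe L, 5 kut L, 6 sa:m H, 7 lom L.
  Heavy syllables in the domain: 6. The rightmost is syllable 6 (sa:m).
  → primary stress on syllable 6.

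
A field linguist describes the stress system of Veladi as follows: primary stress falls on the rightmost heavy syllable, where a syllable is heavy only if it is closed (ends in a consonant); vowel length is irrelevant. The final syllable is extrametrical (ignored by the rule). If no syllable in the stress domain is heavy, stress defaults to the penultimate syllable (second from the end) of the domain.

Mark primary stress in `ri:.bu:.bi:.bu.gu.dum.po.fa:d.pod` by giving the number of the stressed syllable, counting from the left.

The final syllable (9, pod) is extrametrical; the stress domain is syllables 1–8.
Weights: 1 ri: L, 2 bu: L, 3 bi: L, 4 bu L, 5 gu L, 6 dum H, 7 po L, 8 fa:d H.
Heavy syllables in the domain: 6, 8. The rightmost is syllable 8 (fa:d).
Primary stress: syllable 8 → ri:.bu:.bi:.bu.gu.dum.po.ˈfa:d.pod.

8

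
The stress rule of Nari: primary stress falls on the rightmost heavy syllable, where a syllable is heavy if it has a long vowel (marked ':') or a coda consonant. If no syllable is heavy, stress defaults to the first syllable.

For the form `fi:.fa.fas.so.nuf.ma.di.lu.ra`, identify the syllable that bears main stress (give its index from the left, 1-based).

Weights: 1 fi: H, 2 fa L, 3 fas H, 4 so L, 5 nuf H, 6 ma L, 7 di L, 8 lu L, 9 ra L.
Heavy syllables in the domain: 1, 3, 5. The rightmost is syllable 5 (nuf).
Primary stress: syllable 5 → fi:.fa.fas.so.ˈnuf.ma.di.lu.ra.

5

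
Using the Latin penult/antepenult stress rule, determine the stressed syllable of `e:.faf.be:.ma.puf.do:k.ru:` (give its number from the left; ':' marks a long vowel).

6

Classical Latin: stress the penult if heavy (long vowel or closed), else the antepenult.
Weights: 5 puf H, 6 do:k H, 7 ru: H.
The penult (syllable 6, do:k) is heavy, so it takes stress.
Stress on syllable 6: e:.faf.be:.ma.puf.ˈdo:k.ru:.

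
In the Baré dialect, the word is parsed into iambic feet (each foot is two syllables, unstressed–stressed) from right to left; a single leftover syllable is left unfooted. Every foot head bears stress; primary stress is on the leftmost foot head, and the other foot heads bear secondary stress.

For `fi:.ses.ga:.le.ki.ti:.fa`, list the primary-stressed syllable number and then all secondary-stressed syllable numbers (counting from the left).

Parse right to left into iambic (σˈσ) feet: fi: (ses.ˈga:) (le.ˈki) (ti:.ˈfa). Syllable 1 is left unfooted.
Foot heads (stressed positions): 3, 5, 7.
End Rule Leftmost: primary stress on the leftmost head = syllable 3.
Secondary stress on 5, 7: fi:.ses.ˈga:.le.ˌki.ti:.ˌfa.

primary 3, secondary 5, 7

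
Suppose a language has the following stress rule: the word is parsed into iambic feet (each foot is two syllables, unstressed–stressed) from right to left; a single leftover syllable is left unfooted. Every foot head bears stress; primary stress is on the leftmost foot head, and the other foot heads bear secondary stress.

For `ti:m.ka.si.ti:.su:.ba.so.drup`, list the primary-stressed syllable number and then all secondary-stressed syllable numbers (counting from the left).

primary 2, secondary 4, 6, 8

Parse right to left into iambic (σˈσ) feet: (ti:m.ˈka) (si.ˈti:) (su:.ˈba) (so.ˈdrup).
Foot heads (stressed positions): 2, 4, 6, 8.
End Rule Leftmost: primary stress on the leftmost head = syllable 2.
Secondary stress on 4, 6, 8: ti:m.ˈka.si.ˌti:.su:.ˌba.so.ˌdrup.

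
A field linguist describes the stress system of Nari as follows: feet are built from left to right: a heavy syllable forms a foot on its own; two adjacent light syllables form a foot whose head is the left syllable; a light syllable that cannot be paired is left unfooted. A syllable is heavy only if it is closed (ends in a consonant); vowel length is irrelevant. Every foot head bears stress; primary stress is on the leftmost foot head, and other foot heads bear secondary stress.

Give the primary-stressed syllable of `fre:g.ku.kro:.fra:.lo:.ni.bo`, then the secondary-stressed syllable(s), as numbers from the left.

Weights: 1 fre:g H, 2 ku L, 3 kro: L, 4 fra: L, 5 lo: L, 6 ni L, 7 bo L.
Parse left to right (heavy = foot alone; LL = one foot; stranded L unfooted): (ˈfre:g) (ˈku.kro:) (ˈfra:.lo:) (ˈni.bo).
Foot heads: 1, 2, 4, 6.
Primary stress on the leftmost head = syllable 1.
Secondary stress on 2, 4, 6: ˈfre:g.ˌku.kro:.ˌfra:.lo:.ˌni.bo.

primary 1, secondary 2, 4, 6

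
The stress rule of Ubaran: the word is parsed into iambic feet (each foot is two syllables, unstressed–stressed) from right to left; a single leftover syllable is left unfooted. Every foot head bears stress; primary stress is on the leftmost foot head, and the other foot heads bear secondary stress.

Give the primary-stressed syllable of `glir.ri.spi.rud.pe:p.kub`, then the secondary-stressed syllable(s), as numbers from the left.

primary 2, secondary 4, 6

Parse right to left into iambic (σˈσ) feet: (glir.ˈri) (spi.ˈrud) (pe:p.ˈkub).
Foot heads (stressed positions): 2, 4, 6.
End Rule Leftmost: primary stress on the leftmost head = syllable 2.
Secondary stress on 4, 6: glir.ˈri.spi.ˌrud.pe:p.ˌkub.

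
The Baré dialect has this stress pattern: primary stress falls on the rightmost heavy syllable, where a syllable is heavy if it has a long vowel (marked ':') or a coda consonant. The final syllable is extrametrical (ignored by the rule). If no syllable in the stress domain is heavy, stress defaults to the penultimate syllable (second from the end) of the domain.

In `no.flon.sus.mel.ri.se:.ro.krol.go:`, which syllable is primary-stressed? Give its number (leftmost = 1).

8

The final syllable (9, go:) is extrametrical; the stress domain is syllables 1–8.
Weights: 1 no L, 2 flon H, 3 sus H, 4 mel H, 5 ri L, 6 se: H, 7 ro L, 8 krol H.
Heavy syllables in the domain: 2, 3, 4, 6, 8. The rightmost is syllable 8 (krol).
Primary stress: syllable 8 → no.flon.sus.mel.ri.se:.ro.ˈkrol.go:.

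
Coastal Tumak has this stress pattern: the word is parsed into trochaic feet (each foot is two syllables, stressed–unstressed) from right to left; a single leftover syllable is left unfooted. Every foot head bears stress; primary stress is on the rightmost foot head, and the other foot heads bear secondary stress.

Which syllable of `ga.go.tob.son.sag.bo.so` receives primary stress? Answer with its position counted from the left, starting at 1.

6

Parse right to left into trochaic (ˈσσ) feet: ga (ˈgo.tob) (ˈson.sag) (ˈbo.so). Syllable 1 is left unfooted.
Foot heads (stressed positions): 2, 4, 6.
End Rule Rightmost: primary stress on the rightmost head = syllable 6.
Primary stress: syllable 6 → ga.go.tob.son.sag.ˈbo.so.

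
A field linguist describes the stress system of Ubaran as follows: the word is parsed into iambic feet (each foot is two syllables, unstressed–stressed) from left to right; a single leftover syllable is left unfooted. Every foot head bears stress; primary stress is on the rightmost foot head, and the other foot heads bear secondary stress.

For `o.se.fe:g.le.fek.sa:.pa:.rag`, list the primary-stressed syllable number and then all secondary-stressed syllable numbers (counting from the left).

primary 8, secondary 2, 4, 6

Parse left to right into iambic (σˈσ) feet: (o.ˈse) (fe:g.ˈle) (fek.ˈsa:) (pa:.ˈrag).
Foot heads (stressed positions): 2, 4, 6, 8.
End Rule Rightmost: primary stress on the rightmost head = syllable 8.
Secondary stress on 2, 4, 6: o.ˌse.fe:g.ˌle.fek.ˌsa:.pa:.ˈrag.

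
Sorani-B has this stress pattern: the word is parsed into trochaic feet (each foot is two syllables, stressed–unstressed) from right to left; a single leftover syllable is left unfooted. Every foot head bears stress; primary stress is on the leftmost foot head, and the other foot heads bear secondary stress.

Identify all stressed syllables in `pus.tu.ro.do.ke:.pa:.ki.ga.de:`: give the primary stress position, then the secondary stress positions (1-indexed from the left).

primary 2, secondary 4, 6, 8

Parse right to left into trochaic (ˈσσ) feet: pus (ˈtu.ro) (ˈdo.ke:) (ˈpa:.ki) (ˈga.de:). Syllable 1 is left unfooted.
Foot heads (stressed positions): 2, 4, 6, 8.
End Rule Leftmost: primary stress on the leftmost head = syllable 2.
Secondary stress on 4, 6, 8: pus.ˈtu.ro.ˌdo.ke:.ˌpa:.ki.ˌga.de:.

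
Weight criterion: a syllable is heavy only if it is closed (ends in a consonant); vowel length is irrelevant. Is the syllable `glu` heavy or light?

`glu`: short vowel, open (no coda). Open (no coda) → light.

light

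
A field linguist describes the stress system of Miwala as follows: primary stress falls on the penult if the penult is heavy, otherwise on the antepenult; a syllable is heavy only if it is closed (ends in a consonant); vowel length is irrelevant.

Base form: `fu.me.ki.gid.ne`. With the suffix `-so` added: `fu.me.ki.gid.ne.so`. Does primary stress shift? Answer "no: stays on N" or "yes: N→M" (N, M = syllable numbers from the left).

Base `fu.me.ki.gid.ne` (5 syllables):
  Weights: 3 ki L, 4 gid H, 5 ne L.
  The penult (syllable 4, gid) is heavy, so it takes stress.
  → primary stress on syllable 4.
Suffixed `fu.me.ki.gid.ne.so` (6 syllables):
  Weights: 4 gid H, 5 ne L, 6 so L.
  The penult (syllable 5, ne) is light, so stress falls on the antepenult (syllable 4, gid).
  → primary stress on syllable 4.

no: stays on 4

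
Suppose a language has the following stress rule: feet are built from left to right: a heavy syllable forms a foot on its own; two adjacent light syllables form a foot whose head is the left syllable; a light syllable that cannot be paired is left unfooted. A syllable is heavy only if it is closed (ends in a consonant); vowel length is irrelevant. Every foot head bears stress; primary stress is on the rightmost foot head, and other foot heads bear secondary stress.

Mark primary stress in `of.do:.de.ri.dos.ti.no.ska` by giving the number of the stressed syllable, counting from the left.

6

Weights: 1 of H, 2 do: L, 3 de L, 4 ri L, 5 dos H, 6 ti L, 7 no L, 8 ska L.
Parse left to right (heavy = foot alone; LL = one foot; stranded L unfooted): (ˈof) (ˈdo:.de) ri (ˈdos) (ˈti.no) ska.
Foot heads: 1, 2, 5, 6.
Primary stress on the rightmost head = syllable 6.
Primary stress: syllable 6 → of.do:.de.ri.dos.ˈti.no.ska.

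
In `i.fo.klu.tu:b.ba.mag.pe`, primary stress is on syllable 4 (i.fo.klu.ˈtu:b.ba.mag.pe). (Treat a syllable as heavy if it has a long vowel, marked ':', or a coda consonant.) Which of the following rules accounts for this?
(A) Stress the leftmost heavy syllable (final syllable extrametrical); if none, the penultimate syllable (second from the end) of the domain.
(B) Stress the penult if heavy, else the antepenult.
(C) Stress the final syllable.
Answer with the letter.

A

Rule A → syllable 4 ✓.
Rule B → syllable 6 (observed: 4).
Rule C → syllable 7 (observed: 4).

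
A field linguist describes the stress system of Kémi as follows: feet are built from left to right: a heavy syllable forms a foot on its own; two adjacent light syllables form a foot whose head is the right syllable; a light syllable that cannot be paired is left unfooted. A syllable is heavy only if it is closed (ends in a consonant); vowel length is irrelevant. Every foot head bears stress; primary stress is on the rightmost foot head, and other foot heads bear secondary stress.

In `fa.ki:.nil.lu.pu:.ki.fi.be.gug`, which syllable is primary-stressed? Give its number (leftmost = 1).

Weights: 1 fa L, 2 ki: L, 3 nil H, 4 lu L, 5 pu: L, 6 ki L, 7 fi L, 8 be L, 9 gug H.
Parse left to right (heavy = foot alone; LL = one foot; stranded L unfooted): (fa.ˈki:) (ˈnil) (lu.ˈpu:) (ki.ˈfi) be (ˈgug).
Foot heads: 2, 3, 5, 7, 9.
Primary stress on the rightmost head = syllable 9.
Primary stress: syllable 9 → fa.ki:.nil.lu.pu:.ki.fi.be.ˈgug.

9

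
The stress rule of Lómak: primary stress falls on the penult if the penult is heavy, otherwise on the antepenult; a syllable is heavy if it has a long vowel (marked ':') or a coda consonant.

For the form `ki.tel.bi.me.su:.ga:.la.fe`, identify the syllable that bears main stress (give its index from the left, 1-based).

6

Weights: 6 ga: H, 7 la L, 8 fe L.
The penult (syllable 7, la) is light, so stress falls on the antepenult (syllable 6, ga:).
Primary stress: syllable 6 → ki.tel.bi.me.su:.ˈga:.la.fe.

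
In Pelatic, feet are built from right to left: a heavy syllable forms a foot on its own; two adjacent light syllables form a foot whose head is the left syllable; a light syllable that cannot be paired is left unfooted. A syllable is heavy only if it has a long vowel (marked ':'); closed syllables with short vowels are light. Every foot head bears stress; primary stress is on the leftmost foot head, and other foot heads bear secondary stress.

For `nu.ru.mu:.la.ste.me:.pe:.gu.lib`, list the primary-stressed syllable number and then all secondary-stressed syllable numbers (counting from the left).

primary 1, secondary 3, 4, 6, 7, 8

Weights: 1 nu L, 2 ru L, 3 mu: H, 4 la L, 5 ste L, 6 me: H, 7 pe: H, 8 gu L, 9 lib L.
Parse right to left (heavy = foot alone; LL = one foot; stranded L unfooted): (ˈnu.ru) (ˈmu:) (ˈla.ste) (ˈme:) (ˈpe:) (ˈgu.lib).
Foot heads: 1, 3, 4, 6, 7, 8.
Primary stress on the leftmost head = syllable 1.
Secondary stress on 3, 4, 6, 7, 8: ˈnu.ru.ˌmu:.ˌla.ste.ˌme:.ˌpe:.ˌgu.lib.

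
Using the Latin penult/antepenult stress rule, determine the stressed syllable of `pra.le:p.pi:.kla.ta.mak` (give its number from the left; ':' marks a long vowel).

Classical Latin: stress the penult if heavy (long vowel or closed), else the antepenult.
Weights: 4 kla L, 5 ta L, 6 mak H.
The penult (syllable 5, ta) is light, so stress falls on the antepenult (syllable 4, kla).
Stress on syllable 4: pra.le:p.pi:.ˈkla.ta.mak.

4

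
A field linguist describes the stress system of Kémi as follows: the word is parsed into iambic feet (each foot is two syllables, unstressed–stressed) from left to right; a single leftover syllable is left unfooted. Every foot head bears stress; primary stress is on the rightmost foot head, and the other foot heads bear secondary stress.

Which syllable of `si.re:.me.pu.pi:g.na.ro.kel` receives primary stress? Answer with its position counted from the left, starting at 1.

Parse left to right into iambic (σˈσ) feet: (si.ˈre:) (me.ˈpu) (pi:g.ˈna) (ro.ˈkel).
Foot heads (stressed positions): 2, 4, 6, 8.
End Rule Rightmost: primary stress on the rightmost head = syllable 8.
Primary stress: syllable 8 → si.re:.me.pu.pi:g.na.ro.ˈkel.

8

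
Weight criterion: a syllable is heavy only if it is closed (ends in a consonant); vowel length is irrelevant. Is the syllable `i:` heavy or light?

light

`i:`: long vowel, open (no coda). Open (no coda) → light.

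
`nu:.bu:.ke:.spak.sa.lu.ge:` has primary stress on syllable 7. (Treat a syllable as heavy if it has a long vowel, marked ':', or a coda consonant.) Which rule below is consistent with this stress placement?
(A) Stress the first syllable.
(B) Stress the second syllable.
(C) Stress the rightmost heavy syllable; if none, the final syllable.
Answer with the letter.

Rule A → syllable 1 (observed: 7).
Rule B → syllable 2 (observed: 7).
Rule C → syllable 7 ✓.

C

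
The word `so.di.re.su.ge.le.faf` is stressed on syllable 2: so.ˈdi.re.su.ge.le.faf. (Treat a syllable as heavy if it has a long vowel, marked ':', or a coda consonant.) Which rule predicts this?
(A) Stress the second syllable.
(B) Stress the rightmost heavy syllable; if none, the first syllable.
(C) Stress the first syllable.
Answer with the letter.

Rule A → syllable 2 ✓.
Rule B → syllable 7 (observed: 2).
Rule C → syllable 1 (observed: 2).

A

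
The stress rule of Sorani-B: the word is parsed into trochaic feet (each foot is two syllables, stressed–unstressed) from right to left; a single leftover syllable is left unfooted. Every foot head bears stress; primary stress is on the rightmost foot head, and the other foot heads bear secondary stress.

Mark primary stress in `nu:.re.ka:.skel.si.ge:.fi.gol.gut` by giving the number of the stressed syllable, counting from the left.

Parse right to left into trochaic (ˈσσ) feet: nu: (ˈre.ka:) (ˈskel.si) (ˈge:.fi) (ˈgol.gut). Syllable 1 is left unfooted.
Foot heads (stressed positions): 2, 4, 6, 8.
End Rule Rightmost: primary stress on the rightmost head = syllable 8.
Primary stress: syllable 8 → nu:.re.ka:.skel.si.ge:.fi.ˈgol.gut.

8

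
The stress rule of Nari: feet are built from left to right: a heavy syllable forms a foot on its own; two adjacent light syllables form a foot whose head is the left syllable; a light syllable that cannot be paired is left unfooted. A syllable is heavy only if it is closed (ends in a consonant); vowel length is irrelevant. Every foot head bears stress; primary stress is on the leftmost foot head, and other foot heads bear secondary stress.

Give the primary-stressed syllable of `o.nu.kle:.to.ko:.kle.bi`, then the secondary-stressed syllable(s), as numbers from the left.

Weights: 1 o L, 2 nu L, 3 kle: L, 4 to L, 5 ko: L, 6 kle L, 7 bi L.
Parse left to right (heavy = foot alone; LL = one foot; stranded L unfooted): (ˈo.nu) (ˈkle:.to) (ˈko:.kle) bi.
Foot heads: 1, 3, 5.
Primary stress on the leftmost head = syllable 1.
Secondary stress on 3, 5: ˈo.nu.ˌkle:.to.ˌko:.kle.bi.

primary 1, secondary 3, 5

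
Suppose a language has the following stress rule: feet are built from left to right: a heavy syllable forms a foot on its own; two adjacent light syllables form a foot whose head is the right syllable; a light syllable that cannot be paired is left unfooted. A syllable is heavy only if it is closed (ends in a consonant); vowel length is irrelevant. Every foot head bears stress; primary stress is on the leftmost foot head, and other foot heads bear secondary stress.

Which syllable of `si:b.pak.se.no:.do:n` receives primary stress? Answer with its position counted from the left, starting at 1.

Weights: 1 si:b H, 2 pak H, 3 se L, 4 no: L, 5 do:n H.
Parse left to right (heavy = foot alone; LL = one foot; stranded L unfooted): (ˈsi:b) (ˈpak) (se.ˈno:) (ˈdo:n).
Foot heads: 1, 2, 4, 5.
Primary stress on the leftmost head = syllable 1.
Primary stress: syllable 1 → ˈsi:b.pak.se.no:.do:n.

1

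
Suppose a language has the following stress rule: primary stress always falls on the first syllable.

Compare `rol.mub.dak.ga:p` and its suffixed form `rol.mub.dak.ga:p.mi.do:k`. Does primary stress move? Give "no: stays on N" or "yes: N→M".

Base `rol.mub.dak.ga:p` (4 syllables):
  The word has 4 syllables; the first syllable is syllable 1 (rol).
  → primary stress on syllable 1.
Suffixed `rol.mub.dak.ga:p.mi.do:k` (6 syllables):
  The word has 6 syllables; the first syllable is syllable 1 (rol).
  → primary stress on syllable 1.

no: stays on 1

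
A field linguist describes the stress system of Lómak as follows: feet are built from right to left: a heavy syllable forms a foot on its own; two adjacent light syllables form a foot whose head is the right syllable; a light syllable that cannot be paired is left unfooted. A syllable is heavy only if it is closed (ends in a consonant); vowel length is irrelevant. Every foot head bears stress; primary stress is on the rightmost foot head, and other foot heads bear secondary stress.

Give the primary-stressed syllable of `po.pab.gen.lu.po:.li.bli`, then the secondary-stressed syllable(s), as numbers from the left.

primary 7, secondary 2, 3, 5

Weights: 1 po L, 2 pab H, 3 gen H, 4 lu L, 5 po: L, 6 li L, 7 bli L.
Parse right to left (heavy = foot alone; LL = one foot; stranded L unfooted): po (ˈpab) (ˈgen) (lu.ˈpo:) (li.ˈbli).
Foot heads: 2, 3, 5, 7.
Primary stress on the rightmost head = syllable 7.
Secondary stress on 2, 3, 5: po.ˌpab.ˌgen.lu.ˌpo:.li.ˈbli.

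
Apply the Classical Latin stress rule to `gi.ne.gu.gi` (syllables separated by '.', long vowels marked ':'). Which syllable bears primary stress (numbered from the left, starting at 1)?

2

Classical Latin: stress the penult if heavy (long vowel or closed), else the antepenult.
Weights: 2 ne L, 3 gu L, 4 gi L.
The penult (syllable 3, gu) is light, so stress falls on the antepenult (syllable 2, ne).
Stress on syllable 2: gi.ˈne.gu.gi.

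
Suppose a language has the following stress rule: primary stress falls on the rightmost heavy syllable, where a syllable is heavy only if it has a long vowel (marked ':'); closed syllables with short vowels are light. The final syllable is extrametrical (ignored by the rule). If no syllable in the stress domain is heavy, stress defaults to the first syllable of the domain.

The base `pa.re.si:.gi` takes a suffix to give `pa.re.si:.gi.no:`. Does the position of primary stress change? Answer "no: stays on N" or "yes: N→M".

Base `pa.re.si:.gi` (4 syllables):
  The final syllable (4, gi) is extrametrical; the stress domain is syllables 1–3.
  Weights: 1 pa L, 2 re L, 3 si: H.
  Heavy syllables in the domain: 3. The rightmost is syllable 3 (si:).
  → primary stress on syllable 3.
Suffixed `pa.re.si:.gi.no:` (5 syllables):
  The final syllable (5, no:) is extrametrical; the stress domain is syllables 1–4.
  Weights: 1 pa L, 2 re L, 3 si: H, 4 gi L.
  Heavy syllables in the domain: 3. The rightmost is syllable 3 (si:).
  → primary stress on syllable 3.

no: stays on 3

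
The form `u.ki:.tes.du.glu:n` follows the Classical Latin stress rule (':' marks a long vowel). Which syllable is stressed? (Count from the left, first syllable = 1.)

Classical Latin: stress the penult if heavy (long vowel or closed), else the antepenult.
Weights: 3 tes H, 4 du L, 5 glu:n H.
The penult (syllable 4, du) is light, so stress falls on the antepenult (syllable 3, tes).
Stress on syllable 3: u.ki:.ˈtes.du.glu:n.

3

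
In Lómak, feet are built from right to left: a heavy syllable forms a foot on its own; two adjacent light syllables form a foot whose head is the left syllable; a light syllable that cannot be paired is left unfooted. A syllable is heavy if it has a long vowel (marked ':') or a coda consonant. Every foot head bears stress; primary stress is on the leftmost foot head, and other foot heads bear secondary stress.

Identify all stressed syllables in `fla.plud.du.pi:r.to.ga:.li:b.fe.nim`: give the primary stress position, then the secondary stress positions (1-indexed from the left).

Weights: 1 fla L, 2 plud H, 3 du L, 4 pi:r H, 5 to L, 6 ga: H, 7 li:b H, 8 fe L, 9 nim H.
Parse right to left (heavy = foot alone; LL = one foot; stranded L unfooted): fla (ˈplud) du (ˈpi:r) to (ˈga:) (ˈli:b) fe (ˈnim).
Foot heads: 2, 4, 6, 7, 9.
Primary stress on the leftmost head = syllable 2.
Secondary stress on 4, 6, 7, 9: fla.ˈplud.du.ˌpi:r.to.ˌga:.ˌli:b.fe.ˌnim.

primary 2, secondary 4, 6, 7, 9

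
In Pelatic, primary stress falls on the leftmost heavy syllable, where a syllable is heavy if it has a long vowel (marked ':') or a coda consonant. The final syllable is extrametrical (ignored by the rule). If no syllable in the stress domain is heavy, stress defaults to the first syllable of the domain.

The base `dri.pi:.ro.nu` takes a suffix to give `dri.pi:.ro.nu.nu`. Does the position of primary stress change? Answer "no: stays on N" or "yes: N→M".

no: stays on 2

Base `dri.pi:.ro.nu` (4 syllables):
  The final syllable (4, nu) is extrametrical; the stress domain is syllables 1–3.
  Weights: 1 dri L, 2 pi: H, 3 ro L.
  Heavy syllables in the domain: 2. The leftmost is syllable 2 (pi:).
  → primary stress on syllable 2.
Suffixed `dri.pi:.ro.nu.nu` (5 syllables):
  The final syllable (5, nu) is extrametrical; the stress domain is syllables 1–4.
  Weights: 1 dri L, 2 pi: H, 3 ro L, 4 nu L.
  Heavy syllables in the domain: 2. The leftmost is syllable 2 (pi:).
  → primary stress on syllable 2.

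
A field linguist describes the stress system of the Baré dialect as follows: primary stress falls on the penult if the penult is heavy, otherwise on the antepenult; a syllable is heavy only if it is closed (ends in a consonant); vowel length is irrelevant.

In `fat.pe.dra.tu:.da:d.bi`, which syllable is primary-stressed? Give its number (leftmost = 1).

5

Weights: 4 tu: L, 5 da:d H, 6 bi L.
The penult (syllable 5, da:d) is heavy, so it takes stress.
Primary stress: syllable 5 → fat.pe.dra.tu:.ˈda:d.bi.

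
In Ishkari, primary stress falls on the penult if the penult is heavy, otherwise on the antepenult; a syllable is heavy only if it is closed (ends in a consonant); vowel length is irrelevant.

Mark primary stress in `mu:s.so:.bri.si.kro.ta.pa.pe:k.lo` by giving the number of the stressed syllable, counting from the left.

8

Weights: 7 pa L, 8 pe:k H, 9 lo L.
The penult (syllable 8, pe:k) is heavy, so it takes stress.
Primary stress: syllable 8 → mu:s.so:.bri.si.kro.ta.pa.ˈpe:k.lo.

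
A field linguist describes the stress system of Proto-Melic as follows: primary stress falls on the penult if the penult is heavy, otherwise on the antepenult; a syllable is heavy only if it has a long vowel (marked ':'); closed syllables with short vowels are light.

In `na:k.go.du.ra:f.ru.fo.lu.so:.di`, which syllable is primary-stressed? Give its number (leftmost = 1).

8

Weights: 7 lu L, 8 so: H, 9 di L.
The penult (syllable 8, so:) is heavy, so it takes stress.
Primary stress: syllable 8 → na:k.go.du.ra:f.ru.fo.lu.ˈso:.di.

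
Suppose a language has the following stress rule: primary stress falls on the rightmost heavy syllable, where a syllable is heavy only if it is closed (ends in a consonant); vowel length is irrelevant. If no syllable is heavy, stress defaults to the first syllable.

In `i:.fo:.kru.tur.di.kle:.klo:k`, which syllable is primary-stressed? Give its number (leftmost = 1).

7

Weights: 1 i: L, 2 fo: L, 3 kru L, 4 tur H, 5 di L, 6 kle: L, 7 klo:k H.
Heavy syllables in the domain: 4, 7. The rightmost is syllable 7 (klo:k).
Primary stress: syllable 7 → i:.fo:.kru.tur.di.kle:.ˈklo:k.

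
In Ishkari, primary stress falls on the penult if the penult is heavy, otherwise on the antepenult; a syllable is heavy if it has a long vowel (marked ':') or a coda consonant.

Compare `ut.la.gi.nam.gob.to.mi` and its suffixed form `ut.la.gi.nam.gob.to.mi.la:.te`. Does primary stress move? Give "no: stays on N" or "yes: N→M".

yes: 5→8

Base `ut.la.gi.nam.gob.to.mi` (7 syllables):
  Weights: 5 gob H, 6 to L, 7 mi L.
  The penult (syllable 6, to) is light, so stress falls on the antepenult (syllable 5, gob).
  → primary stress on syllable 5.
Suffixed `ut.la.gi.nam.gob.to.mi.la:.te` (9 syllables):
  Weights: 7 mi L, 8 la: H, 9 te L.
  The penult (syllable 8, la:) is heavy, so it takes stress.
  → primary stress on syllable 8.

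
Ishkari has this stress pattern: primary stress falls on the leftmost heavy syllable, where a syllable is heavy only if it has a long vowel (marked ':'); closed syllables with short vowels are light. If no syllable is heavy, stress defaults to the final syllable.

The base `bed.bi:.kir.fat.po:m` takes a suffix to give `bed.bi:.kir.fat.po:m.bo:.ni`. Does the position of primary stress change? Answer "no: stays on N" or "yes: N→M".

no: stays on 2

Base `bed.bi:.kir.fat.po:m` (5 syllables):
  Weights: 1 bed L, 2 bi: H, 3 kir L, 4 fat L, 5 po:m H.
  Heavy syllables in the domain: 2, 5. The leftmost is syllable 2 (bi:).
  → primary stress on syllable 2.
Suffixed `bed.bi:.kir.fat.po:m.bo:.ni` (7 syllables):
  Weights: 1 bed L, 2 bi: H, 3 kir L, 4 fat L, 5 po:m H, 6 bo: H, 7 ni L.
  Heavy syllables in the domain: 2, 5, 6. The leftmost is syllable 2 (bi:).
  → primary stress on syllable 2.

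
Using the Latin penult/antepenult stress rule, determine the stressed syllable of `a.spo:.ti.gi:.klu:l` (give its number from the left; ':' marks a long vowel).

Classical Latin: stress the penult if heavy (long vowel or closed), else the antepenult.
Weights: 3 ti L, 4 gi: H, 5 klu:l H.
The penult (syllable 4, gi:) is heavy, so it takes stress.
Stress on syllable 4: a.spo:.ti.ˈgi:.klu:l.

4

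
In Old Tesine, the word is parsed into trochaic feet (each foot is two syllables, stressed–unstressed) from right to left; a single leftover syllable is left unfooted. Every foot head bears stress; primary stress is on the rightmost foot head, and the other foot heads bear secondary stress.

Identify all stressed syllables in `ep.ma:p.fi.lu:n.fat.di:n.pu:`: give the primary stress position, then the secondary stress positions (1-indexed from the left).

Parse right to left into trochaic (ˈσσ) feet: ep (ˈma:p.fi) (ˈlu:n.fat) (ˈdi:n.pu:). Syllable 1 is left unfooted.
Foot heads (stressed positions): 2, 4, 6.
End Rule Rightmost: primary stress on the rightmost head = syllable 6.
Secondary stress on 2, 4: ep.ˌma:p.fi.ˌlu:n.fat.ˈdi:n.pu:.

primary 6, secondary 2, 4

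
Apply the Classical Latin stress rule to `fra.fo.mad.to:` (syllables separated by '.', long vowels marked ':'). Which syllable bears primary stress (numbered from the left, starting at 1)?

Classical Latin: stress the penult if heavy (long vowel or closed), else the antepenult.
Weights: 2 fo L, 3 mad H, 4 to: H.
The penult (syllable 3, mad) is heavy, so it takes stress.
Stress on syllable 3: fra.fo.ˈmad.to:.

3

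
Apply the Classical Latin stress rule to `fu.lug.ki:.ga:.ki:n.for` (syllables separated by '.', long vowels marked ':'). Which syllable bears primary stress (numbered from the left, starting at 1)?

Classical Latin: stress the penult if heavy (long vowel or closed), else the antepenult.
Weights: 4 ga: H, 5 ki:n H, 6 for H.
The penult (syllable 5, ki:n) is heavy, so it takes stress.
Stress on syllable 5: fu.lug.ki:.ga:.ˈki:n.for.

5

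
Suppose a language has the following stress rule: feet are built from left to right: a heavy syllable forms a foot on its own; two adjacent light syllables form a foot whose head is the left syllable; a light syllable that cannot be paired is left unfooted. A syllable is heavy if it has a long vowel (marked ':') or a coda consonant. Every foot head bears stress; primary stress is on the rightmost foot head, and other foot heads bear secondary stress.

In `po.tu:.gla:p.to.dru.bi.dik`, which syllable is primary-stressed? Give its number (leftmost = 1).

Weights: 1 po L, 2 tu: H, 3 gla:p H, 4 to L, 5 dru L, 6 bi L, 7 dik H.
Parse left to right (heavy = foot alone; LL = one foot; stranded L unfooted): po (ˈtu:) (ˈgla:p) (ˈto.dru) bi (ˈdik).
Foot heads: 2, 3, 4, 7.
Primary stress on the rightmost head = syllable 7.
Primary stress: syllable 7 → po.tu:.gla:p.to.dru.bi.ˈdik.

7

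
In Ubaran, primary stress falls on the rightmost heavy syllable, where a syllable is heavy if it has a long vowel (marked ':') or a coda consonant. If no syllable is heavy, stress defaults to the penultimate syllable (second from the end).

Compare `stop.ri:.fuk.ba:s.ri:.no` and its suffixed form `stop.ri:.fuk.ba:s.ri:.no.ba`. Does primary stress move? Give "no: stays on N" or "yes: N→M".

no: stays on 5

Base `stop.ri:.fuk.ba:s.ri:.no` (6 syllables):
  Weights: 1 stop H, 2 ri: H, 3 fuk H, 4 ba:s H, 5 ri: H, 6 no L.
  Heavy syllables in the domain: 1, 2, 3, 4, 5. The rightmost is syllable 5 (ri:).
  → primary stress on syllable 5.
Suffixed `stop.ri:.fuk.ba:s.ri:.no.ba` (7 syllables):
  Weights: 1 stop H, 2 ri: H, 3 fuk H, 4 ba:s H, 5 ri: H, 6 no L, 7 ba L.
  Heavy syllables in the domain: 1, 2, 3, 4, 5. The rightmost is syllable 5 (ri:).
  → primary stress on syllable 5.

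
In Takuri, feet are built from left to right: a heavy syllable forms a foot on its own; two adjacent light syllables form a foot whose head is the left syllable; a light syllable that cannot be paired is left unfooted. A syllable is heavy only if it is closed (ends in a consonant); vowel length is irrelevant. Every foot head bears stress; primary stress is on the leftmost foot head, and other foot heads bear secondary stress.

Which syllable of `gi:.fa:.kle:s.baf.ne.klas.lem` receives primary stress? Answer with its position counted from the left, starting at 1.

1

Weights: 1 gi: L, 2 fa: L, 3 kle:s H, 4 baf H, 5 ne L, 6 klas H, 7 lem H.
Parse left to right (heavy = foot alone; LL = one foot; stranded L unfooted): (ˈgi:.fa:) (ˈkle:s) (ˈbaf) ne (ˈklas) (ˈlem).
Foot heads: 1, 3, 4, 6, 7.
Primary stress on the leftmost head = syllable 1.
Primary stress: syllable 1 → ˈgi:.fa:.kle:s.baf.ne.klas.lem.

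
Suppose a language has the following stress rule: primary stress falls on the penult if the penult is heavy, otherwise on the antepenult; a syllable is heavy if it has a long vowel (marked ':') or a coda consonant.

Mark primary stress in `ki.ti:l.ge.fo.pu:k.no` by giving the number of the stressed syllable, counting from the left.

Weights: 4 fo L, 5 pu:k H, 6 no L.
The penult (syllable 5, pu:k) is heavy, so it takes stress.
Primary stress: syllable 5 → ki.ti:l.ge.fo.ˈpu:k.no.

5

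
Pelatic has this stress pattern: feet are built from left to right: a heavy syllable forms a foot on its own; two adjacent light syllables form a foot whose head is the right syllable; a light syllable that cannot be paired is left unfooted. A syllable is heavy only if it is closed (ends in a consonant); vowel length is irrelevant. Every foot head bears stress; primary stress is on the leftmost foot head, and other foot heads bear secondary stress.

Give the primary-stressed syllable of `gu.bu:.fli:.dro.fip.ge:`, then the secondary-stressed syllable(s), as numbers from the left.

Weights: 1 gu L, 2 bu: L, 3 fli: L, 4 dro L, 5 fip H, 6 ge: L.
Parse left to right (heavy = foot alone; LL = one foot; stranded L unfooted): (gu.ˈbu:) (fli:.ˈdro) (ˈfip) ge:.
Foot heads: 2, 4, 5.
Primary stress on the leftmost head = syllable 2.
Secondary stress on 4, 5: gu.ˈbu:.fli:.ˌdro.ˌfip.ge:.

primary 2, secondary 4, 5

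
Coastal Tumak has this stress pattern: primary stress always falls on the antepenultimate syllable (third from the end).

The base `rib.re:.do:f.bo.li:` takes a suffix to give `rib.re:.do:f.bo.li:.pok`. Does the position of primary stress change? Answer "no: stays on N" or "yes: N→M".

yes: 3→4

Base `rib.re:.do:f.bo.li:` (5 syllables):
  The word has 5 syllables; the antepenultimate syllable (third from the end) is syllable 3 (do:f).
  → primary stress on syllable 3.
Suffixed `rib.re:.do:f.bo.li:.pok` (6 syllables):
  The word has 6 syllables; the antepenultimate syllable (third from the end) is syllable 4 (bo).
  → primary stress on syllable 4.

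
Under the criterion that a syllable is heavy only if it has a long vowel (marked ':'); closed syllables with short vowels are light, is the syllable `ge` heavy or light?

`ge`: short vowel, open (no coda). Short vowel → light.

light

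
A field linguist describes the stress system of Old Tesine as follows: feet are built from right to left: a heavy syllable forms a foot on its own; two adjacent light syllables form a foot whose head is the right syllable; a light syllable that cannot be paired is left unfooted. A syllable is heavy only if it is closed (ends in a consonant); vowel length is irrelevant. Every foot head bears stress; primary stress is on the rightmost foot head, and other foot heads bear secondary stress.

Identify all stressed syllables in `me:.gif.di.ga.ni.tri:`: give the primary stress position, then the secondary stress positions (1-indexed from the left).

Weights: 1 me: L, 2 gif H, 3 di L, 4 ga L, 5 ni L, 6 tri: L.
Parse right to left (heavy = foot alone; LL = one foot; stranded L unfooted): me: (ˈgif) (di.ˈga) (ni.ˈtri:).
Foot heads: 2, 4, 6.
Primary stress on the rightmost head = syllable 6.
Secondary stress on 2, 4: me:.ˌgif.di.ˌga.ni.ˈtri:.

primary 6, secondary 2, 4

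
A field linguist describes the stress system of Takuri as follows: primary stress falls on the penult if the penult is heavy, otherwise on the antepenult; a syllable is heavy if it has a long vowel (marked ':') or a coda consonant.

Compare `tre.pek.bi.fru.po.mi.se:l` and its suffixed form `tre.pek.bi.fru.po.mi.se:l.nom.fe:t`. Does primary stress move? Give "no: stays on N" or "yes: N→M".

Base `tre.pek.bi.fru.po.mi.se:l` (7 syllables):
  Weights: 5 po L, 6 mi L, 7 se:l H.
  The penult (syllable 6, mi) is light, so stress falls on the antepenult (syllable 5, po).
  → primary stress on syllable 5.
Suffixed `tre.pek.bi.fru.po.mi.se:l.nom.fe:t` (9 syllables):
  Weights: 7 se:l H, 8 nom H, 9 fe:t H.
  The penult (syllable 8, nom) is heavy, so it takes stress.
  → primary stress on syllable 8.

yes: 5→8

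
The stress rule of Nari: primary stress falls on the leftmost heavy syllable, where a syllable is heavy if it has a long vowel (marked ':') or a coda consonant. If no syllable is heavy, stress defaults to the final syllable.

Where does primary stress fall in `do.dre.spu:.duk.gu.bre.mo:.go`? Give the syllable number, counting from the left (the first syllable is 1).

Weights: 1 do L, 2 dre L, 3 spu: H, 4 duk H, 5 gu L, 6 bre L, 7 mo: H, 8 go L.
Heavy syllables in the domain: 3, 4, 7. The leftmost is syllable 3 (spu:).
Primary stress: syllable 3 → do.dre.ˈspu:.duk.gu.bre.mo:.go.

3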